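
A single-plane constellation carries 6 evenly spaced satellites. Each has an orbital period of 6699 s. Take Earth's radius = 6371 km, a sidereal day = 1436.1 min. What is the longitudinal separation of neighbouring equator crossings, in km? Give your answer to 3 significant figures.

519 km

Single-satellite node shift = (6699.0/86166) × 360° = 27.99°.
With 6 satellites evenly phased, successive equator crossings are 27.99/6 = 4.665° apart.
That is 4.665 × 111.2 = 519 km at the equator.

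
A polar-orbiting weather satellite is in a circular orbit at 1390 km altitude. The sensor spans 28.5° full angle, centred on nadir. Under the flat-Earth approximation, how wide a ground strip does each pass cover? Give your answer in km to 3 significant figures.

706 km

Half-angle = 28.5°/2 = 14.25°.
Swath width ≈ 2h·tan(θ/2) = 2 × 1390 × tan(14.25°) = 706.0 km.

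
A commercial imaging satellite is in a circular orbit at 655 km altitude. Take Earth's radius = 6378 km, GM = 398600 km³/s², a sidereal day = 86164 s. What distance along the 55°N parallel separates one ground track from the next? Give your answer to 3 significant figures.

1570 km

Semi-major axis a = 6378 + 655 = 7033 km. Period T = 2π√(a³/μ) = 2π√(7033³/398600) = 5869.8 s = 97.83 min.
Node shift per orbit = (5869.8/86164) × 360° = 24.52°.
Equatorial spacing = 24.52 × 111.3 km/° = 2730 km.
At 55° latitude, spacing = 2730 × cos(55°) = 1566 km.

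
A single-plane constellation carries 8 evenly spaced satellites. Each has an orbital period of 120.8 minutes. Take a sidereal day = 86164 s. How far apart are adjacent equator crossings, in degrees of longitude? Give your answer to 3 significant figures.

3.79°

T = 120.8 min = 7248.0 s.
Single-satellite node shift = (7248.0/86164) × 360° = 30.28°.
With 8 satellites evenly phased, successive equator crossings are 30.28/8 = 3.785° apart.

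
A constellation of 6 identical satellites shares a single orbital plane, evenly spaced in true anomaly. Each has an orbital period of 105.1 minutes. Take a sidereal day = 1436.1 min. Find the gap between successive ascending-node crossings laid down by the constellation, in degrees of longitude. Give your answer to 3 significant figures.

4.39°

T = 105.1 min = 6306.0 s.
Single-satellite node shift = (6306.0/86166) × 360° = 26.35°.
With 6 satellites evenly phased, successive equator crossings are 26.35/6 = 4.391° apart.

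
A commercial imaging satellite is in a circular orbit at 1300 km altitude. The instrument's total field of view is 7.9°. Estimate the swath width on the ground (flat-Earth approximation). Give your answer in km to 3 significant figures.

Half-angle = 7.9°/2 = 3.95°.
Swath width ≈ 2h·tan(θ/2) = 2 × 1300 × tan(3.95°) = 179.5 km.

180 km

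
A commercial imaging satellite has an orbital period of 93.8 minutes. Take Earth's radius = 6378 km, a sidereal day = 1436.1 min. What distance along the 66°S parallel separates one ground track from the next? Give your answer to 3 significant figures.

1060 km

T = 93.8 min = 5628.0 s.
Node shift per orbit = (5628.0/86166) × 360° = 23.51°.
Equatorial spacing = 23.51 × 111.3 km/° = 2617 km.
At 66° latitude, spacing = 2617 × cos(66°) = 1065 km.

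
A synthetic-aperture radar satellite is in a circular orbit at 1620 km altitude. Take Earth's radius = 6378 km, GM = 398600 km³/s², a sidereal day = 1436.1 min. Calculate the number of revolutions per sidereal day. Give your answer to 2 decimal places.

12.10

Semi-major axis a = 6378 + 1620 = 7998 km. Period T = 2π√(a³/μ) = 2π√(7998³/398600) = 7118.4 s = 118.64 min.
Orbits per sidereal day = 86166 / 7118.4 = 12.105.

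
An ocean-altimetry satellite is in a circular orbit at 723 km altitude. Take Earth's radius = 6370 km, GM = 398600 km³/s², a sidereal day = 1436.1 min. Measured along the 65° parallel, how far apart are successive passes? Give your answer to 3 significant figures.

Semi-major axis a = 6370 + 723 = 7093 km. Period T = 2π√(a³/μ) = 2π√(7093³/398600) = 5945.1 s = 99.08 min.
Node shift per orbit = (5945.1/86166) × 360° = 24.84°.
Equatorial spacing = 24.84 × 111.2 km/° = 2761 km.
At 65° latitude, spacing = 2761 × cos(65°) = 1167 km.

1170 km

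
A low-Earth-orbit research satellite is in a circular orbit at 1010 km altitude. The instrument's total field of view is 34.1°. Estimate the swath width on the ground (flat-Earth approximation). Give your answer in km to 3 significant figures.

Half-angle = 34.1°/2 = 17.05°.
Swath width ≈ 2h·tan(θ/2) = 2 × 1010 × tan(17.05°) = 619.5 km.

620 km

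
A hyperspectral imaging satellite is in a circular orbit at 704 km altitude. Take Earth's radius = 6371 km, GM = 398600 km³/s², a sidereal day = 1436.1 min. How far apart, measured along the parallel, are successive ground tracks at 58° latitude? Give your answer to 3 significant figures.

Semi-major axis a = 6371 + 704 = 7075 km. Period T = 2π√(a³/μ) = 2π√(7075³/398600) = 5922.4 s = 98.71 min.
Node shift per orbit = (5922.4/86166) × 360° = 24.74°.
Equatorial spacing = 24.74 × 111.2 km/° = 2751 km.
At 58° latitude, spacing = 2751 × cos(58°) = 1458 km.

1460 km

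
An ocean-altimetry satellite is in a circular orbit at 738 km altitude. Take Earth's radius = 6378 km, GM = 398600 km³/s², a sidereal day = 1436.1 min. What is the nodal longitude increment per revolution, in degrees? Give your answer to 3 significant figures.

25.0°

Semi-major axis a = 6378 + 738 = 7116 km. Period T = 2π√(a³/μ) = 2π√(7116³/398600) = 5974.0 s = 99.57 min.
During one orbit Earth rotates (5974.0 / 86166) × 360° = 24.96°.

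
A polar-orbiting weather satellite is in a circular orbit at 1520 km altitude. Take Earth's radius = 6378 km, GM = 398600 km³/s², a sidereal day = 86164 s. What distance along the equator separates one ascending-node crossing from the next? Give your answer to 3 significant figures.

Semi-major axis a = 6378 + 1520 = 7898 km. Period T = 2π√(a³/μ) = 2π√(7898³/398600) = 6985.3 s = 116.42 min.
During one orbit Earth rotates (6985.3 / 86164) × 360° = 29.19°.
At the equator that is 29.19° × (2π·6378/360) km/° = 29.19 × 111.3 = 3249 km.

3250 km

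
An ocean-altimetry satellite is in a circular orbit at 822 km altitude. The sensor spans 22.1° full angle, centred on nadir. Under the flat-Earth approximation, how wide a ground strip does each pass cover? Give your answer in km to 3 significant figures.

Half-angle = 22.1°/2 = 11.05°.
Swath width ≈ 2h·tan(θ/2) = 2 × 822 × tan(11.05°) = 321.1 km.

321 km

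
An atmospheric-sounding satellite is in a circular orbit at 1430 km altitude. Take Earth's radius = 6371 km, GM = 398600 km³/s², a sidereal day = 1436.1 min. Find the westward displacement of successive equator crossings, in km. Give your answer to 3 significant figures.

Semi-major axis a = 6371 + 1430 = 7801 km. Period T = 2π√(a³/μ) = 2π√(7801³/398600) = 6857.0 s = 114.28 min.
During one orbit Earth rotates (6857.0 / 86166) × 360° = 28.65°.
At the equator that is 28.65° × (2π·6371/360) km/° = 28.65 × 111.2 = 3186 km.

3190 km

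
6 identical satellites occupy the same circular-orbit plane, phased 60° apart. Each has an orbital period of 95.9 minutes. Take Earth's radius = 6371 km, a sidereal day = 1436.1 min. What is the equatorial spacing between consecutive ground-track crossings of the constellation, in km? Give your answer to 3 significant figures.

T = 95.9 min = 5754.0 s.
Single-satellite node shift = (5754.0/86166) × 360° = 24.04°.
With 6 satellites evenly phased, successive equator crossings are 24.04/6 = 4.007° apart.
That is 4.007 × 111.2 = 446 km at the equator.

446 km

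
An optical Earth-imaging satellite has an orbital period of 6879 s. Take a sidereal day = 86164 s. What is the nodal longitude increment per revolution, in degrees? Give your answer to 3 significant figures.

During one orbit Earth rotates (6879.0 / 86164) × 360° = 28.74°.

28.7°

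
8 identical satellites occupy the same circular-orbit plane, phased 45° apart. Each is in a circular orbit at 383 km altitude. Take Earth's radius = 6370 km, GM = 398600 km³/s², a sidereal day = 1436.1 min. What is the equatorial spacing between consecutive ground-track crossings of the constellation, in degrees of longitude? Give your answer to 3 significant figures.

Semi-major axis a = 6370 + 383 = 6753 km. Period T = 2π√(a³/μ) = 2π√(6753³/398600) = 5522.8 s = 92.05 min.
Single-satellite node shift = (5522.8/86166) × 360° = 23.07°.
With 8 satellites evenly phased, successive equator crossings are 23.07/8 = 2.884° apart.

2.88°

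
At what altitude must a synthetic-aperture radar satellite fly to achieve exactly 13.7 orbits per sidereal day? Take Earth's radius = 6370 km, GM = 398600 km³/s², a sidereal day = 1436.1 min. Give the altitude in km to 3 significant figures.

Required period T = 86166 / 13.7 = 6289.5 s.
From T = 2π√(a³/μ): a = (μ T²/4π²)^(1/3) = (398600 × 6289.5² / 4π²)^(1/3) = 7364 km.
Altitude h = a − R = 7364 − 6370 = 994 km.

994 km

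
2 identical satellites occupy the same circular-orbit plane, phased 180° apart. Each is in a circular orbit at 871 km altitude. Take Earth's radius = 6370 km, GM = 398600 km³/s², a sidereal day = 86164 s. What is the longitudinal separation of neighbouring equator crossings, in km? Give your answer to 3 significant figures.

Semi-major axis a = 6370 + 871 = 7241 km. Period T = 2π√(a³/μ) = 2π√(7241³/398600) = 6132.1 s = 102.20 min.
Single-satellite node shift = (6132.1/86164) × 360° = 25.62°.
With 2 satellites evenly phased, successive equator crossings are 25.62/2 = 12.810° apart.
That is 12.810 × 111.2 = 1424 km at the equator.

1420 km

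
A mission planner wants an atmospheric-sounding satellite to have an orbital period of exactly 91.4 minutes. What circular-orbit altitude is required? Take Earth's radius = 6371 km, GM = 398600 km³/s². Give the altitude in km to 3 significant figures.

T = 91.4 min = 5484.0 s.
From T = 2π√(a³/μ): a = (μ T²/4π²)^(1/3) = (398600 × 5484.0² / 4π²)^(1/3) = 6721 km.
Altitude h = a − R = 6721 − 6371 = 350 km.

350 km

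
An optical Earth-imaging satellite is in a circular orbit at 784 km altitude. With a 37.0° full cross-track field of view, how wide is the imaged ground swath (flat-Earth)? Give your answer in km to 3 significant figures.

Half-angle = 37.0°/2 = 18.5°.
Swath width ≈ 2h·tan(θ/2) = 2 × 784 × tan(18.5°) = 524.6 km.

525 km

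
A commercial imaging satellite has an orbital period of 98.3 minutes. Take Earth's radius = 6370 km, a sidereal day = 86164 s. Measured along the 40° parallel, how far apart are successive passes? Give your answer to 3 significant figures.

2100 km

T = 98.3 min = 5898.0 s.
Node shift per orbit = (5898.0/86164) × 360° = 24.64°.
Equatorial spacing = 24.64 × 111.2 km/° = 2740 km.
At 40° latitude, spacing = 2740 × cos(40°) = 2099 km.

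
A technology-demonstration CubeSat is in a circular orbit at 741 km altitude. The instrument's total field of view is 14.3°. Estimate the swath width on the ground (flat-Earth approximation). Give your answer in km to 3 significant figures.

Half-angle = 14.3°/2 = 7.15°.
Swath width ≈ 2h·tan(θ/2) = 2 × 741 × tan(7.15°) = 185.9 km.

186 km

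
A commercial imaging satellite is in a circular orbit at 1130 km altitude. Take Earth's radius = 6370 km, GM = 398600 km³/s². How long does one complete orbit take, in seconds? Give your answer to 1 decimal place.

Semi-major axis a = 6370 + 1130 = 7500 km. Period T = 2π√(a³/μ) = 2π√(7500³/398600) = 6464.0 s = 107.73 min.

6464.0 seconds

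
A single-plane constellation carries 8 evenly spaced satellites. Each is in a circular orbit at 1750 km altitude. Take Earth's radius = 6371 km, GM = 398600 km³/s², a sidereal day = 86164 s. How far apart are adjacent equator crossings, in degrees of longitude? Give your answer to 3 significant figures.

Semi-major axis a = 6371 + 1750 = 8121 km. Period T = 2π√(a³/μ) = 2π√(8121³/398600) = 7283.3 s = 121.39 min.
Single-satellite node shift = (7283.3/86164) × 360° = 30.43°.
With 8 satellites evenly phased, successive equator crossings are 30.43/8 = 3.804° apart.

3.80°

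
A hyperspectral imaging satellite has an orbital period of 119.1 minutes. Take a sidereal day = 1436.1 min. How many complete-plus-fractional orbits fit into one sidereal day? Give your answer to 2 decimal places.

T = 119.1 min = 7146.0 s.
Orbits per sidereal day = 86166 / 7146.0 = 12.058.

12.06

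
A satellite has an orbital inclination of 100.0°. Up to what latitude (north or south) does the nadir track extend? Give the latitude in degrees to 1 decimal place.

Retrograde orbit: the ground track reaches ±(180° − i) = ±(180 − 100.0) = ±80.0°.

80.0°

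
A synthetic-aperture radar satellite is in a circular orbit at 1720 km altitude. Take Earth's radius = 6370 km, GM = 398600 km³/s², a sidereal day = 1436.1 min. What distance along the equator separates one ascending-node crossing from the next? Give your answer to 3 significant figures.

3360 km

Semi-major axis a = 6370 + 1720 = 8090 km. Period T = 2π√(a³/μ) = 2π√(8090³/398600) = 7241.6 s = 120.69 min.
During one orbit Earth rotates (7241.6 / 86166) × 360° = 30.26°.
At the equator that is 30.26° × (2π·6370/360) km/° = 30.26 × 111.2 = 3364 km.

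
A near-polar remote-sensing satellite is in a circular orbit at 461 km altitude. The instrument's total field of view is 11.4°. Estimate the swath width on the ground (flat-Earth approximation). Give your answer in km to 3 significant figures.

92.0 km

Half-angle = 11.4°/2 = 5.7°.
Swath width ≈ 2h·tan(θ/2) = 2 × 461 × tan(5.7°) = 92.0 km.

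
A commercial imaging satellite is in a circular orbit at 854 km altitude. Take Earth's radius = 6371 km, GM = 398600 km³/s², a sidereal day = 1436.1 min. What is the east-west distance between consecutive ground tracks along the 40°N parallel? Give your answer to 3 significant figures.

Semi-major axis a = 6371 + 854 = 7225 km. Period T = 2π√(a³/μ) = 2π√(7225³/398600) = 6111.8 s = 101.86 min.
Node shift per orbit = (6111.8/86166) × 360° = 25.53°.
Equatorial spacing = 25.53 × 111.2 km/° = 2839 km.
At 40° latitude, spacing = 2839 × cos(40°) = 2175 km.

2180 km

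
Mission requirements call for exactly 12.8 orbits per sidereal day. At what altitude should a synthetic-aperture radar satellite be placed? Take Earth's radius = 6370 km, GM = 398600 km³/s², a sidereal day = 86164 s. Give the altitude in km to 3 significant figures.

Required period T = 86164 / 12.8 = 6731.6 s.
From T = 2π√(a³/μ): a = (μ T²/4π²)^(1/3) = (398600 × 6731.6² / 4π²)^(1/3) = 7706 km.
Altitude h = a − R = 7706 − 6370 = 1336 km.

1340 km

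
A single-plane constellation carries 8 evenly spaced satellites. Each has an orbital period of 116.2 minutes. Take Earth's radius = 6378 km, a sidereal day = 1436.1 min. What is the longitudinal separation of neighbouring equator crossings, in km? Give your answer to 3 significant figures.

T = 116.2 min = 6972.0 s.
Single-satellite node shift = (6972.0/86166) × 360° = 29.13°.
With 8 satellites evenly phased, successive equator crossings are 29.13/8 = 3.641° apart.
That is 3.641 × 111.3 = 405 km at the equator.

405 km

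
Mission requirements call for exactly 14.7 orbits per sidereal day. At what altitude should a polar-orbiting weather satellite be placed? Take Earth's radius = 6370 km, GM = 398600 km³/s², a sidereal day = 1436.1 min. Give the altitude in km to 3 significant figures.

656 km

Required period T = 86166 / 14.7 = 5861.6 s.
From T = 2π√(a³/μ): a = (μ T²/4π²)^(1/3) = (398600 × 5861.6² / 4π²)^(1/3) = 7026 km.
Altitude h = a − R = 7026 − 6370 = 656 km.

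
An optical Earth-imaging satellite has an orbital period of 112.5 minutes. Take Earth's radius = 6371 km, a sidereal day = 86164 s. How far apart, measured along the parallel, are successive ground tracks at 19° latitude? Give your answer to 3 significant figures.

T = 112.5 min = 6750.0 s.
Node shift per orbit = (6750.0/86164) × 360° = 28.20°.
Equatorial spacing = 28.20 × 111.2 km/° = 3136 km.
At 19° latitude, spacing = 3136 × cos(19°) = 2965 km.

2970 km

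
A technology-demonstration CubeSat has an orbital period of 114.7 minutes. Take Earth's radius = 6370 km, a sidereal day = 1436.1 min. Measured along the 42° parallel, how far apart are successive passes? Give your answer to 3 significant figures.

2380 km

T = 114.7 min = 6882.0 s.
Node shift per orbit = (6882.0/86166) × 360° = 28.75°.
Equatorial spacing = 28.75 × 111.2 km/° = 3197 km.
At 42° latitude, spacing = 3197 × cos(42°) = 2376 km.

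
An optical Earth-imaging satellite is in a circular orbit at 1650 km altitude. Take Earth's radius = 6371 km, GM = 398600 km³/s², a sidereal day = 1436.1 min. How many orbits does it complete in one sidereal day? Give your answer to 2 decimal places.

12.05

Semi-major axis a = 6371 + 1650 = 8021 km. Period T = 2π√(a³/μ) = 2π√(8021³/398600) = 7149.1 s = 119.15 min.
Orbits per sidereal day = 86166 / 7149.1 = 12.053.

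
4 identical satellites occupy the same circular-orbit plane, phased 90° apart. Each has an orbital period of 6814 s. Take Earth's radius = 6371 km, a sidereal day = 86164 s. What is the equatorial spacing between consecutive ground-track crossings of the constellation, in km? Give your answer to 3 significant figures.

791 km

Single-satellite node shift = (6814.0/86164) × 360° = 28.47°.
With 4 satellites evenly phased, successive equator crossings are 28.47/4 = 7.117° apart.
That is 7.117 × 111.2 = 791 km at the equator.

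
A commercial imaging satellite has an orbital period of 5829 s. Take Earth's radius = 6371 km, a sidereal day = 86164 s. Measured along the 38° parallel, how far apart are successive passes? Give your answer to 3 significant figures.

2130 km

Node shift per orbit = (5829.0/86164) × 360° = 24.35°.
Equatorial spacing = 24.35 × 111.2 km/° = 2708 km.
At 38° latitude, spacing = 2708 × cos(38°) = 2134 km.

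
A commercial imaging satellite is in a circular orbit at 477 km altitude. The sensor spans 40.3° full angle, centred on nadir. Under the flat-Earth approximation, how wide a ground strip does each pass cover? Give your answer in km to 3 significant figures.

350 km

Half-angle = 40.3°/2 = 20.15°.
Swath width ≈ 2h·tan(θ/2) = 2 × 477 × tan(20.15°) = 350.1 km.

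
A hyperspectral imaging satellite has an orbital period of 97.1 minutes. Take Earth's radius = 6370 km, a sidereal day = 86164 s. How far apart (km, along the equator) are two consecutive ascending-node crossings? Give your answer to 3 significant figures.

2710 km

T = 97.1 min = 5826.0 s.
During one orbit Earth rotates (5826.0 / 86164) × 360° = 24.34°.
At the equator that is 24.34° × (2π·6370/360) km/° = 24.34 × 111.2 = 2706 km.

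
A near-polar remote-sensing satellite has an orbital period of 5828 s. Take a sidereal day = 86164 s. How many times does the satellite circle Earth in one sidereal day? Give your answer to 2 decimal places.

14.78

Orbits per sidereal day = 86164 / 5828.0 = 14.784.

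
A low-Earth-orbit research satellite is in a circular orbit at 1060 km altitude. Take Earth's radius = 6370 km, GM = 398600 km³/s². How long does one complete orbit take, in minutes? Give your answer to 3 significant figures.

106 min

Semi-major axis a = 6370 + 1060 = 7430 km. Period T = 2π√(a³/μ) = 2π√(7430³/398600) = 6373.7 s = 106.23 min.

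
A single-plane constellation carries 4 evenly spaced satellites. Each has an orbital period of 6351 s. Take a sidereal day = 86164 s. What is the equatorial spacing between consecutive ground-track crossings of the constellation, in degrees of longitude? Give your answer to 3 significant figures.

6.63°

Single-satellite node shift = (6351.0/86164) × 360° = 26.53°.
With 4 satellites evenly phased, successive equator crossings are 26.53/4 = 6.634° apart.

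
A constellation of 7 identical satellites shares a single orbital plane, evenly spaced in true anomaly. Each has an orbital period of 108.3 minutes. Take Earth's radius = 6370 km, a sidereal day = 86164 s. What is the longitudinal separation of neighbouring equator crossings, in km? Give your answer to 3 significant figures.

431 km

T = 108.3 min = 6498.0 s.
Single-satellite node shift = (6498.0/86164) × 360° = 27.15°.
With 7 satellites evenly phased, successive equator crossings are 27.15/7 = 3.878° apart.
That is 3.878 × 111.2 = 431 km at the equator.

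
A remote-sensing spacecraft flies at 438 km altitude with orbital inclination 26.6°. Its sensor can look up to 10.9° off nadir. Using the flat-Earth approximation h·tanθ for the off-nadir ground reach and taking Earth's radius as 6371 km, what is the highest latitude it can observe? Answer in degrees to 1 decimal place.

For a prograde orbit the ground track reaches latitude ±i = ±26.6°.
Sensor half-swath on the ground ≈ 438·tan(10.9°) = 84 km = 0.76° of latitude.
Maximum observable latitude ≈ 26.6 + 0.76 = 27.4°.

27.4°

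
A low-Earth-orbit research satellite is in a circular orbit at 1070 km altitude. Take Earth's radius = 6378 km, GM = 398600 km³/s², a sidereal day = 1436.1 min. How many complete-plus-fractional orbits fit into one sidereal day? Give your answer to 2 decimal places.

Semi-major axis a = 6378 + 1070 = 7448 km. Period T = 2π√(a³/μ) = 2π√(7448³/398600) = 6396.9 s = 106.62 min.
Orbits per sidereal day = 86166 / 6396.9 = 13.470.

13.47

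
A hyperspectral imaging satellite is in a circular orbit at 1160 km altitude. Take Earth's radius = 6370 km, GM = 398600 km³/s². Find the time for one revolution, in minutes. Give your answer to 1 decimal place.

108.4 min

Semi-major axis a = 6370 + 1160 = 7530 km. Period T = 2π√(a³/μ) = 2π√(7530³/398600) = 6502.8 s = 108.38 min.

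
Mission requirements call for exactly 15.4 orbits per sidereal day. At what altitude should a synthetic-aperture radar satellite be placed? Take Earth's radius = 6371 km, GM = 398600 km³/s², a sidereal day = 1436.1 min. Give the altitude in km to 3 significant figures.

441 km

Required period T = 86166 / 15.4 = 5595.2 s.
From T = 2π√(a³/μ): a = (μ T²/4π²)^(1/3) = (398600 × 5595.2² / 4π²)^(1/3) = 6812 km.
Altitude h = a − R = 6812 − 6371 = 441 km.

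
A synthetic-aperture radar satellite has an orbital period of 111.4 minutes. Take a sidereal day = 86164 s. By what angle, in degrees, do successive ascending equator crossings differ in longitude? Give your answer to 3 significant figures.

27.9°

T = 111.4 min = 6684.0 s.
During one orbit Earth rotates (6684.0 / 86164) × 360° = 27.93°.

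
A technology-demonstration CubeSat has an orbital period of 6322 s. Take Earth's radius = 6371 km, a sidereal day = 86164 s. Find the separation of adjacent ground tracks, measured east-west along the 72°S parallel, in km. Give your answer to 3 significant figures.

Node shift per orbit = (6322.0/86164) × 360° = 26.41°.
Equatorial spacing = 26.41 × 111.2 km/° = 2937 km.
At 72° latitude, spacing = 2937 × cos(72°) = 908 km.

908 km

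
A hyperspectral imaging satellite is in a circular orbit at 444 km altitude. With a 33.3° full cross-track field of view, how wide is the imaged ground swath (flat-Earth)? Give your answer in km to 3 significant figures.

Half-angle = 33.3°/2 = 16.65°.
Swath width ≈ 2h·tan(θ/2) = 2 × 444 × tan(16.65°) = 265.6 km.

266 km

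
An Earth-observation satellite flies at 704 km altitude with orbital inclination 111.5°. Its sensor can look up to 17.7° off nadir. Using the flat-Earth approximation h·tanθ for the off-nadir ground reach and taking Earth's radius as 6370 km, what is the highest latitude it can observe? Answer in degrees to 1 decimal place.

70.5°

Retrograde orbit: the ground track reaches ±(180° − i) = ±(180 − 111.5) = ±68.5°.
Sensor half-swath on the ground ≈ 704·tan(17.7°) = 225 km = 2.02° of latitude.
Maximum observable latitude ≈ 68.5 + 2.02 = 70.5°.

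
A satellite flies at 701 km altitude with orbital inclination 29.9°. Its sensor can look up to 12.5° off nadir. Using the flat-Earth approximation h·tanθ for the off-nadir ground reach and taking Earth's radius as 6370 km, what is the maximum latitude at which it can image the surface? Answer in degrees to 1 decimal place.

31.3°

For a prograde orbit the ground track reaches latitude ±i = ±29.9°.
Sensor half-swath on the ground ≈ 701·tan(12.5°) = 155 km = 1.40° of latitude.
Maximum observable latitude ≈ 29.9 + 1.40 = 31.3°.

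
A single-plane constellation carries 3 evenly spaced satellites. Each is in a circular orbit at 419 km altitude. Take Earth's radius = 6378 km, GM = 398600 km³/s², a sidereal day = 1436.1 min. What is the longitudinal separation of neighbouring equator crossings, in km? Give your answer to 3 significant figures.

Semi-major axis a = 6378 + 419 = 6797 km. Period T = 2π√(a³/μ) = 2π√(6797³/398600) = 5576.8 s = 92.95 min.
Single-satellite node shift = (5576.8/86166) × 360° = 23.30°.
With 3 satellites evenly phased, successive equator crossings are 23.30/3 = 7.767° apart.
That is 7.767 × 111.3 = 865 km at the equator.

865 km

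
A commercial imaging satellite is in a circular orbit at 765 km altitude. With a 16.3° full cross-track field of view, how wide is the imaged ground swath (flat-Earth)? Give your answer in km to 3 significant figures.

219 km

Half-angle = 16.3°/2 = 8.15°.
Swath width ≈ 2h·tan(θ/2) = 2 × 765 × tan(8.15°) = 219.1 km.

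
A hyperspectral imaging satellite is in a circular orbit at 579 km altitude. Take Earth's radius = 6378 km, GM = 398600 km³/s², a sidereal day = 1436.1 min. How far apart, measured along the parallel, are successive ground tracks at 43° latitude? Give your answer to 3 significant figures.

Semi-major axis a = 6378 + 579 = 6957 km. Period T = 2π√(a³/μ) = 2π√(6957³/398600) = 5774.9 s = 96.25 min.
Node shift per orbit = (5774.9/86166) × 360° = 24.13°.
Equatorial spacing = 24.13 × 111.3 km/° = 2686 km.
At 43° latitude, spacing = 2686 × cos(43°) = 1964 km.

1960 km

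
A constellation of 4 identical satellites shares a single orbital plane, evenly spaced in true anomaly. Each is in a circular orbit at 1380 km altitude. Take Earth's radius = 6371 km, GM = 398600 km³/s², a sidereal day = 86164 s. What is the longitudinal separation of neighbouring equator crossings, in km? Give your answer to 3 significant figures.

Semi-major axis a = 6371 + 1380 = 7751 km. Period T = 2π√(a³/μ) = 2π√(7751³/398600) = 6791.2 s = 113.19 min.
Single-satellite node shift = (6791.2/86164) × 360° = 28.37°.
With 4 satellites evenly phased, successive equator crossings are 28.37/4 = 7.094° apart.
That is 7.094 × 111.2 = 789 km at the equator.

789 km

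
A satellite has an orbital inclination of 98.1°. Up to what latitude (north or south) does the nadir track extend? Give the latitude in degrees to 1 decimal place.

Retrograde orbit: the ground track reaches ±(180° − i) = ±(180 − 98.1) = ±81.9°.

81.9°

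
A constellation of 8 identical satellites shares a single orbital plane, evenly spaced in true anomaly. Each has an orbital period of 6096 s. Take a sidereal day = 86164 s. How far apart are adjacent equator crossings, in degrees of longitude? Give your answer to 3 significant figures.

Single-satellite node shift = (6096.0/86164) × 360° = 25.47°.
With 8 satellites evenly phased, successive equator crossings are 25.47/8 = 3.184° apart.

3.18°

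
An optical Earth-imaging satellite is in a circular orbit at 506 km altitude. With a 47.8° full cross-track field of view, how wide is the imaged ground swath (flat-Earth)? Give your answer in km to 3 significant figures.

Half-angle = 47.8°/2 = 23.9°.
Swath width ≈ 2h·tan(θ/2) = 2 × 506 × tan(23.9°) = 448.5 km.

448 km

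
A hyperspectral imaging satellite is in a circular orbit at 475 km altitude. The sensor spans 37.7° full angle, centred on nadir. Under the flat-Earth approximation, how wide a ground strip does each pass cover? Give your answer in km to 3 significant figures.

324 km

Half-angle = 37.7°/2 = 18.85°.
Swath width ≈ 2h·tan(θ/2) = 2 × 475 × tan(18.85°) = 324.3 km.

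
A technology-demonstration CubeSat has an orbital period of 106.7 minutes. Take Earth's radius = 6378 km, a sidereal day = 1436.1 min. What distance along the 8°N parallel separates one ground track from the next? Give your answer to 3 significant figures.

T = 106.7 min = 6402.0 s.
Node shift per orbit = (6402.0/86166) × 360° = 26.75°.
Equatorial spacing = 26.75 × 111.3 km/° = 2977 km.
At 8° latitude, spacing = 2977 × cos(8°) = 2948 km.

2950 km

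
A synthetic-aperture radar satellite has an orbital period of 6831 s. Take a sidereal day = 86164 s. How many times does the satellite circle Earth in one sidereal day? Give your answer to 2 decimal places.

12.61

Orbits per sidereal day = 86164 / 6831.0 = 12.614.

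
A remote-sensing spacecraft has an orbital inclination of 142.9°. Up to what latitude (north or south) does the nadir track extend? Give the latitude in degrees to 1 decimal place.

Retrograde orbit: the ground track reaches ±(180° − i) = ±(180 − 142.9) = ±37.1°.

37.1°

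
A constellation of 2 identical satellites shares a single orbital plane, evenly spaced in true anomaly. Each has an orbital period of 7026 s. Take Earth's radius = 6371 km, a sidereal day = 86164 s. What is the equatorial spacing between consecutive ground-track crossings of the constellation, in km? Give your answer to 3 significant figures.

1630 km

Single-satellite node shift = (7026.0/86164) × 360° = 29.36°.
With 2 satellites evenly phased, successive equator crossings are 29.36/2 = 14.678° apart.
That is 14.678 × 111.2 = 1632 km at the equator.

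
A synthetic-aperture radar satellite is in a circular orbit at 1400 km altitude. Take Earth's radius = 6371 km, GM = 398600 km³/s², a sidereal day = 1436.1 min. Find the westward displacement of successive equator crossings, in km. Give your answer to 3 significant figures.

Semi-major axis a = 6371 + 1400 = 7771 km. Period T = 2π√(a³/μ) = 2π√(7771³/398600) = 6817.5 s = 113.63 min.
During one orbit Earth rotates (6817.5 / 86166) × 360° = 28.48°.
At the equator that is 28.48° × (2π·6371/360) km/° = 28.48 × 111.2 = 3167 km.

3170 km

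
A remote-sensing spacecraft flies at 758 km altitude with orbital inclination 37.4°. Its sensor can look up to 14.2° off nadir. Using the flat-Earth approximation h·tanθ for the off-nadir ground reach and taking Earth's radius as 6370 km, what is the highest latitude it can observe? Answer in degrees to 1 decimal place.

39.1°

For a prograde orbit the ground track reaches latitude ±i = ±37.4°.
Sensor half-swath on the ground ≈ 758·tan(14.2°) = 192 km = 1.73° of latitude.
Maximum observable latitude ≈ 37.4 + 1.73 = 39.1°.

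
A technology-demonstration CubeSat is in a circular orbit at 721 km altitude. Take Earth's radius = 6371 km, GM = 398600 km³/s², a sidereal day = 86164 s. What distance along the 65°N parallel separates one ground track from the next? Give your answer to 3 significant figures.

Semi-major axis a = 6371 + 721 = 7092 km. Period T = 2π√(a³/μ) = 2π√(7092³/398600) = 5943.8 s = 99.06 min.
Node shift per orbit = (5943.8/86164) × 360° = 24.83°.
Equatorial spacing = 24.83 × 111.2 km/° = 2761 km.
At 65° latitude, spacing = 2761 × cos(65°) = 1167 km.

1170 km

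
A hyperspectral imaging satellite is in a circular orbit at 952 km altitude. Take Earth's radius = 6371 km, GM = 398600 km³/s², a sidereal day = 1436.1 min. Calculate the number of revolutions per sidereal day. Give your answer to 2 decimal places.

13.82

Semi-major axis a = 6371 + 952 = 7323 km. Period T = 2π√(a³/μ) = 2π√(7323³/398600) = 6236.6 s = 103.94 min.
Orbits per sidereal day = 86166 / 6236.6 = 13.816.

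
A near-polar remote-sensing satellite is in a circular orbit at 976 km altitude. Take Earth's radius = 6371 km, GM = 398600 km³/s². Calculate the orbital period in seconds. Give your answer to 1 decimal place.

Semi-major axis a = 6371 + 976 = 7347 km. Period T = 2π√(a³/μ) = 2π√(7347³/398600) = 6267.2 s = 104.45 min.

6267.2 seconds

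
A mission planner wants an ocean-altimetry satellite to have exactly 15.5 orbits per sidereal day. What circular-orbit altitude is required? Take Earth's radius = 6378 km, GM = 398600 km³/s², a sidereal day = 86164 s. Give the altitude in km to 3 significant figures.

Required period T = 86164 / 15.5 = 5559.0 s.
From T = 2π√(a³/μ): a = (μ T²/4π²)^(1/3) = (398600 × 5559.0² / 4π²)^(1/3) = 6782 km.
Altitude h = a − R = 6782 − 6378 = 404 km.

404 km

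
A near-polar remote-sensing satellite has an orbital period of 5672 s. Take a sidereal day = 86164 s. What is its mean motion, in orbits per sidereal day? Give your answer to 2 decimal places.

Orbits per sidereal day = 86164 / 5672.0 = 15.191.

15.19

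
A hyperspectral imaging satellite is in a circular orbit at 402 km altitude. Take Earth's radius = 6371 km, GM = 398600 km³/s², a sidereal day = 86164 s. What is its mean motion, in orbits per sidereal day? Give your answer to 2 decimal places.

Semi-major axis a = 6371 + 402 = 6773 km. Period T = 2π√(a³/μ) = 2π√(6773³/398600) = 5547.3 s = 92.46 min.
Orbits per sidereal day = 86164 / 5547.3 = 15.533.

15.53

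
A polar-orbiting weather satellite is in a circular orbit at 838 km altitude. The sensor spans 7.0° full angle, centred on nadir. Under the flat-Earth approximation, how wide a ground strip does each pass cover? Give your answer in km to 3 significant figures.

103 km

Half-angle = 7.0°/2 = 3.5°.
Swath width ≈ 2h·tan(θ/2) = 2 × 838 × tan(3.5°) = 102.5 km.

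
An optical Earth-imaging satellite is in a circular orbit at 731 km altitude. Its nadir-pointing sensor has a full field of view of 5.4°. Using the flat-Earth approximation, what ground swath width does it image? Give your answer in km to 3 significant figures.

Half-angle = 5.4°/2 = 2.7°.
Swath width ≈ 2h·tan(θ/2) = 2 × 731 × tan(2.7°) = 68.9 km.

68.9 km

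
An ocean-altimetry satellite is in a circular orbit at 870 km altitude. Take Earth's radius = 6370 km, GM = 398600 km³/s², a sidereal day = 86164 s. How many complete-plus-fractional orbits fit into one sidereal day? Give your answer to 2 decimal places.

Semi-major axis a = 6370 + 870 = 7240 km. Period T = 2π√(a³/μ) = 2π√(7240³/398600) = 6130.8 s = 102.18 min.
Orbits per sidereal day = 86164 / 6130.8 = 14.054.

14.05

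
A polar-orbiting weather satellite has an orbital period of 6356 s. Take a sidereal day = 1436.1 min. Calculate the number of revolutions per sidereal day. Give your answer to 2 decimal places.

Orbits per sidereal day = 86166 / 6356.0 = 13.557.

13.56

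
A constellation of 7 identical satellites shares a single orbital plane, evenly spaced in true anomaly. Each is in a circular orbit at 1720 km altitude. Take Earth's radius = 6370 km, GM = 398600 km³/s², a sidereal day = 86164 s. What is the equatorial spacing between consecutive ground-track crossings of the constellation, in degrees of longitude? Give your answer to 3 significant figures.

4.32°

Semi-major axis a = 6370 + 1720 = 8090 km. Period T = 2π√(a³/μ) = 2π√(8090³/398600) = 7241.6 s = 120.69 min.
Single-satellite node shift = (7241.6/86164) × 360° = 30.26°.
With 7 satellites evenly phased, successive equator crossings are 30.26/7 = 4.322° apart.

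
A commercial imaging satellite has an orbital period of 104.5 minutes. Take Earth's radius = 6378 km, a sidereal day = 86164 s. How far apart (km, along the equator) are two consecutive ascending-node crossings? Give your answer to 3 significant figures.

2920 km

T = 104.5 min = 6270.0 s.
During one orbit Earth rotates (6270.0 / 86164) × 360° = 26.20°.
At the equator that is 26.20° × (2π·6378/360) km/° = 26.20 × 111.3 = 2916 km.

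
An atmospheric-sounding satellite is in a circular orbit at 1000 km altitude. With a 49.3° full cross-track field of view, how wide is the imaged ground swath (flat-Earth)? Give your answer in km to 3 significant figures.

918 km

Half-angle = 49.3°/2 = 24.65°.
Swath width ≈ 2h·tan(θ/2) = 2 × 1000 × tan(24.65°) = 917.8 km.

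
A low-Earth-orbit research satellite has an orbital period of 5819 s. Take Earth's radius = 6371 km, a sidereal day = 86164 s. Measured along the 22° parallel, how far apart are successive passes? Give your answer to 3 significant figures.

Node shift per orbit = (5819.0/86164) × 360° = 24.31°.
Equatorial spacing = 24.31 × 111.2 km/° = 2703 km.
At 22° latitude, spacing = 2703 × cos(22°) = 2507 km.

2510 km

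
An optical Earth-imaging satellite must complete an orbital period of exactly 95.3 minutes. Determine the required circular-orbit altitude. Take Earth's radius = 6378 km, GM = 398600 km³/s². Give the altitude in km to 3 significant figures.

T = 95.3 min = 5718.0 s.
From T = 2π√(a³/μ): a = (μ T²/4π²)^(1/3) = (398600 × 5718.0² / 4π²)^(1/3) = 6911 km.
Altitude h = a − R = 6911 − 6378 = 533 km.

533 km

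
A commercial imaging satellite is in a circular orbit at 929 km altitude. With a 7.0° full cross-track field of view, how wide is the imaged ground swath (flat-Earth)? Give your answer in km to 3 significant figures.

Half-angle = 7.0°/2 = 3.5°.
Swath width ≈ 2h·tan(θ/2) = 2 × 929 × tan(3.5°) = 113.6 km.

114 km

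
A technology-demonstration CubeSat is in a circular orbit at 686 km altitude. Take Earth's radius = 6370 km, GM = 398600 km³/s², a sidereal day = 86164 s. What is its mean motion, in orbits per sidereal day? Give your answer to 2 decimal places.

Semi-major axis a = 6370 + 686 = 7056 km. Period T = 2π√(a³/μ) = 2π√(7056³/398600) = 5898.6 s = 98.31 min.
Orbits per sidereal day = 86164 / 5898.6 = 14.608.

14.61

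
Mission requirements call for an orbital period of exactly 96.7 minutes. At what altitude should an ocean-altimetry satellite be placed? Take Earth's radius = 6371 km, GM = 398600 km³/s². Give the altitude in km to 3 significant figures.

608 km

T = 96.7 min = 5802.0 s.
From T = 2π√(a³/μ): a = (μ T²/4π²)^(1/3) = (398600 × 5802.0² / 4π²)^(1/3) = 6979 km.
Altitude h = a − R = 6979 − 6371 = 608 km.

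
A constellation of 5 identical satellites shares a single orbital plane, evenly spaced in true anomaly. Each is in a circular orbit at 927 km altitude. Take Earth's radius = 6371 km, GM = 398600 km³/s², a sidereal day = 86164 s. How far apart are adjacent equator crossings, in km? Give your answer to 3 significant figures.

577 km

Semi-major axis a = 6371 + 927 = 7298 km. Period T = 2π√(a³/μ) = 2π√(7298³/398600) = 6204.6 s = 103.41 min.
Single-satellite node shift = (6204.6/86164) × 360° = 25.92°.
With 5 satellites evenly phased, successive equator crossings are 25.92/5 = 5.185° apart.
That is 5.185 × 111.2 = 577 km at the equator.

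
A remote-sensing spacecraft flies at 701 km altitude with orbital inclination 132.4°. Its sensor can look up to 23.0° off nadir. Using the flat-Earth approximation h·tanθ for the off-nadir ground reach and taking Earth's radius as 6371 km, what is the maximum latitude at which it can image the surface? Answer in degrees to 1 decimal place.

Retrograde orbit: the ground track reaches ±(180° − i) = ±(180 − 132.4) = ±47.6°.
Sensor half-swath on the ground ≈ 701·tan(23.0°) = 298 km = 2.68° of latitude.
Maximum observable latitude ≈ 47.6 + 2.68 = 50.3°.

50.3°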